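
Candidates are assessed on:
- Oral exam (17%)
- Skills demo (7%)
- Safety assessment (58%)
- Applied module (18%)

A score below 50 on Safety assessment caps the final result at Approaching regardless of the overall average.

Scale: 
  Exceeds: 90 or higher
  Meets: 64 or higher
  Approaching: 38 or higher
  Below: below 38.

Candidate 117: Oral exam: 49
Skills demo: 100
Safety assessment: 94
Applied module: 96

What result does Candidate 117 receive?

Meets

Safety assessment score 94 ≥ 50: minimum met.
Weighted total:
  Oral exam 49 × 0.17 = 8.33
  Skills demo 100 × 0.07 = 7
  Safety assessment 94 × 0.58 = 54.52
  Applied module 96 × 0.18 = 17.28
Sum = 87.13
87.13 is ≥ 64 and < 90 → Meets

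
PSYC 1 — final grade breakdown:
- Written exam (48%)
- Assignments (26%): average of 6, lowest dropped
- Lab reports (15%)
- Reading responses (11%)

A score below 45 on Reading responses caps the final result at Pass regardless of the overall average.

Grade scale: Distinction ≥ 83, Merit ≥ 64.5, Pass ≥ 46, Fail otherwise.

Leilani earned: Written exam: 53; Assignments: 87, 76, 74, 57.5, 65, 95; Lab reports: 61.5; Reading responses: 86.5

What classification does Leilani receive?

Merit

Assignments: drop 57.5 → average of remaining 5 = 397/5 = 79.4
Reading responses score 86.5 ≥ 45: minimum met.
Weighted total:
  Written exam 53 × 0.48 = 25.44
  Assignments 79.4 × 0.26 = 20.644
  Lab reports 61.5 × 0.15 = 9.225
  Reading responses 86.5 × 0.11 = 9.515
Sum = 64.824
64.824 is ≥ 64.5 and < 83 → Merit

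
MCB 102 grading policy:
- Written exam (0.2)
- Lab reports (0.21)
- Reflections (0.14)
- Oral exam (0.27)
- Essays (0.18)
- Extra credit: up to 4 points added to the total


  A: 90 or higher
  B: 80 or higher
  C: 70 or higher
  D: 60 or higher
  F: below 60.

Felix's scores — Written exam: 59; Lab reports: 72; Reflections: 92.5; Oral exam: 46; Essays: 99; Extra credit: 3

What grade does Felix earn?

Weighted total:
  Written exam 59 × 0.2 = 11.8
  Lab reports 72 × 0.21 = 15.12
  Reflections 92.5 × 0.14 = 12.95
  Oral exam 46 × 0.27 = 12.42
  Essays 99 × 0.18 = 17.82
Sum = 70.11
Extra credit: 70.11 + 3 = 73.11
73.11 is ≥ 70 and < 80 → C

C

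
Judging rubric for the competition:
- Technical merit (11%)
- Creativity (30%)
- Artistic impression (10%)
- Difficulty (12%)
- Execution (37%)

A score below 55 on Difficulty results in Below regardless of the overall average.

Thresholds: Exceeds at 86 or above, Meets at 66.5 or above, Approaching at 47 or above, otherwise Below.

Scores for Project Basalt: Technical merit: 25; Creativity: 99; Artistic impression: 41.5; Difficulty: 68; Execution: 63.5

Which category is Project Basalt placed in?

Difficulty score 68 ≥ 55: minimum met.
Weighted total:
  Technical merit 25 × 0.11 = 2.75
  Creativity 99 × 0.3 = 29.7
  Artistic impression 41.5 × 0.1 = 4.15
  Difficulty 68 × 0.12 = 8.16
  Execution 63.5 × 0.37 = 23.495
Sum = 68.255
68.255 is ≥ 66.5 and < 86 → Meets

Meets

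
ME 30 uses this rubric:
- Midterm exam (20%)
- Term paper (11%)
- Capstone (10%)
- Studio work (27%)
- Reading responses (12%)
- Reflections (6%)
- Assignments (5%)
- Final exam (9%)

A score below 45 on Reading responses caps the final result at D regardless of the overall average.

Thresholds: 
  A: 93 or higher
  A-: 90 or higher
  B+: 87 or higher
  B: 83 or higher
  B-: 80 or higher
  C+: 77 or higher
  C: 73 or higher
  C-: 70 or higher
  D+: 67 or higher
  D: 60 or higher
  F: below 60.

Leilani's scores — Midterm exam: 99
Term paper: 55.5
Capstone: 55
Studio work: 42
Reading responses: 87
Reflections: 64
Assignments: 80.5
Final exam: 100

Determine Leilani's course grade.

C-

Reading responses score 87 ≥ 45: minimum met.
Weighted total:
  Midterm exam 99 × 0.2 = 19.8
  Term paper 55.5 × 0.11 = 6.105
  Capstone 55 × 0.1 = 5.5
  Studio work 42 × 0.27 = 11.34
  Reading responses 87 × 0.12 = 10.44
  Reflections 64 × 0.06 = 3.84
  Assignments 80.5 × 0.05 = 4.025
  Final exam 100 × 0.09 = 9
Sum = 70.05
70.05 is ≥ 70 and < 73 → C-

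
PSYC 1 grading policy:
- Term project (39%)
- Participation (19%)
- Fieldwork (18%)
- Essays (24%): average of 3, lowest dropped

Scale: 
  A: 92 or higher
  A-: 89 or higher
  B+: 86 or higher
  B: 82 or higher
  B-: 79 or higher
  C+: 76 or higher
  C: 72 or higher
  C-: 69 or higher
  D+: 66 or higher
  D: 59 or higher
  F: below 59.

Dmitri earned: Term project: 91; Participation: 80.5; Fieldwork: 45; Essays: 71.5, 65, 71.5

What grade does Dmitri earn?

Essays: drop 65 → average of remaining 2 = 143/2 = 71.5
Weighted total:
  Term project 91 × 0.39 = 35.49
  Participation 80.5 × 0.19 = 15.295
  Fieldwork 45 × 0.18 = 8.1
  Essays 71.5 × 0.24 = 17.16
Sum = 76.045
76.045 is ≥ 76 and < 79 → C+

C+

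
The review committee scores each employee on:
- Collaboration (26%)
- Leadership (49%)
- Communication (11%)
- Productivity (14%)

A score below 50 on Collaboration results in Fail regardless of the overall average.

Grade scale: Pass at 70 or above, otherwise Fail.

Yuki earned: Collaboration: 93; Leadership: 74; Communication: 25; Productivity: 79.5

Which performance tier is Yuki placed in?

Pass

Collaboration score 93 ≥ 50: minimum met.
Weighted total:
  Collaboration 93 × 0.26 = 24.18
  Leadership 74 × 0.49 = 36.26
  Communication 25 × 0.11 = 2.75
  Productivity 79.5 × 0.14 = 11.13
Sum = 74.32
74.32 ≥ 70 → Pass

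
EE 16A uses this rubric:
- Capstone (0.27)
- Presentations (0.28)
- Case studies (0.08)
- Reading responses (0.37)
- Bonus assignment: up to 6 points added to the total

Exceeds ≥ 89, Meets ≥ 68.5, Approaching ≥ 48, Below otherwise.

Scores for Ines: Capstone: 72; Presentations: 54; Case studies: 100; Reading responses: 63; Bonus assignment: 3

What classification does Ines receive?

Meets

Weighted total:
  Capstone 72 × 0.27 = 19.44
  Presentations 54 × 0.28 = 15.12
  Case studies 100 × 0.08 = 8
  Reading responses 63 × 0.37 = 23.31
Sum = 65.87
Bonus assignment: 65.87 + 3 = 68.87
68.87 is ≥ 68.5 and < 89 → Meets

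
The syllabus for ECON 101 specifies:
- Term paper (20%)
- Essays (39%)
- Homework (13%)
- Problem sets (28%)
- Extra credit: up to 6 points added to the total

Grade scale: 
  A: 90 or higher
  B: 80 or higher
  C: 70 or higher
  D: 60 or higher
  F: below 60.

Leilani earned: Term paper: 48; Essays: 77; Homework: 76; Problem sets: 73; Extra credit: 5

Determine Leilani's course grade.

C

Weighted total:
  Term paper 48 × 0.2 = 9.6
  Essays 77 × 0.39 = 30.03
  Homework 76 × 0.13 = 9.88
  Problem sets 73 × 0.28 = 20.44
Sum = 69.95
Extra credit: 69.95 + 5 = 74.95
74.95 is ≥ 70 and < 80 → C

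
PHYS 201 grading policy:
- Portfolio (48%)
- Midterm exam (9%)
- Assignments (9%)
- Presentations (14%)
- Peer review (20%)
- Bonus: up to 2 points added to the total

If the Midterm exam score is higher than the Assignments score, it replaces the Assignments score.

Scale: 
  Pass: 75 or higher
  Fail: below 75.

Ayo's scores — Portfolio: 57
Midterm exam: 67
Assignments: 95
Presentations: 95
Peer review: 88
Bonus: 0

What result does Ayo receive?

Midterm exam (67) ≤ Assignments (95), so Assignments stays at 95.
Weighted total:
  Portfolio 57 × 0.48 = 27.36
  Midterm exam 67 × 0.09 = 6.03
  Assignments 95 × 0.09 = 8.55
  Presentations 95 × 0.14 = 13.3
  Peer review 88 × 0.2 = 17.6
Sum = 72.84
Bonus: 72.84 + 0 = 72.84
72.84 < 75 → Fail

Fail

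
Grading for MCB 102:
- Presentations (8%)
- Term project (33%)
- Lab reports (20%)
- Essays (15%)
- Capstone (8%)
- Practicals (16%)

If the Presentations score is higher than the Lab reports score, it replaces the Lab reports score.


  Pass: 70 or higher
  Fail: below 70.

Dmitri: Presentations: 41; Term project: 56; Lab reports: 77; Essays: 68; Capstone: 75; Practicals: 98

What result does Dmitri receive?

Presentations (41) ≤ Lab reports (77), so Lab reports stays at 77.
Weighted total:
  Presentations 41 × 0.08 = 3.28
  Term project 56 × 0.33 = 18.48
  Lab reports 77 × 0.2 = 15.4
  Essays 68 × 0.15 = 10.2
  Capstone 75 × 0.08 = 6
  Practicals 98 × 0.16 = 15.68
Sum = 69.04
69.04 < 70 → Fail

Fail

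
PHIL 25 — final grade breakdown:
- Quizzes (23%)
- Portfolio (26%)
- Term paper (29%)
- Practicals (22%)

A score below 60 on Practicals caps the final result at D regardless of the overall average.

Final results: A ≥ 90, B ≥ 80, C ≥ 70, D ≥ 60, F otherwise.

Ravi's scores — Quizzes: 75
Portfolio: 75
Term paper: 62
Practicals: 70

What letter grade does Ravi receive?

Practicals score 70 ≥ 60: minimum met.
Weighted total:
  Quizzes 75 × 0.23 = 17.25
  Portfolio 75 × 0.26 = 19.5
  Term paper 62 × 0.29 = 17.98
  Practicals 70 × 0.22 = 15.4
Sum = 70.13
70.13 is ≥ 70 and < 80 → C

C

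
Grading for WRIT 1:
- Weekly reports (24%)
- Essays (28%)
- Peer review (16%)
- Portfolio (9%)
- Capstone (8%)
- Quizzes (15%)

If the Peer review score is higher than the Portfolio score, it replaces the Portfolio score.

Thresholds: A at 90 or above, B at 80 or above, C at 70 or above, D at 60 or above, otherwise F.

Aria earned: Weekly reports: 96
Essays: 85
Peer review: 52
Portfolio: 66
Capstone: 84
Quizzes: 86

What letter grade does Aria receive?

B

Peer review (52) ≤ Portfolio (66), so Portfolio stays at 66.
Weighted total:
  Weekly reports 96 × 0.24 = 23.04
  Essays 85 × 0.28 = 23.8
  Peer review 52 × 0.16 = 8.32
  Portfolio 66 × 0.09 = 5.94
  Capstone 84 × 0.08 = 6.72
  Quizzes 86 × 0.15 = 12.9
Sum = 80.72
80.72 is ≥ 80 and < 90 → B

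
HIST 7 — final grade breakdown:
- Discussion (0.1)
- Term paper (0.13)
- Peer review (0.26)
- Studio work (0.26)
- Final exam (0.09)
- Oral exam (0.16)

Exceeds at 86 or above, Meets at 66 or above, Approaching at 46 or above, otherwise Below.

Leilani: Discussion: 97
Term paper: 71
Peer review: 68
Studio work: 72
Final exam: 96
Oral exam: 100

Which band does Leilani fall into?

Weighted total:
  Discussion 97 × 0.1 = 9.7
  Term paper 71 × 0.13 = 9.23
  Peer review 68 × 0.26 = 17.68
  Studio work 72 × 0.26 = 18.72
  Final exam 96 × 0.09 = 8.64
  Oral exam 100 × 0.16 = 16
Sum = 79.97
79.97 is ≥ 66 and < 86 → Meets

Meets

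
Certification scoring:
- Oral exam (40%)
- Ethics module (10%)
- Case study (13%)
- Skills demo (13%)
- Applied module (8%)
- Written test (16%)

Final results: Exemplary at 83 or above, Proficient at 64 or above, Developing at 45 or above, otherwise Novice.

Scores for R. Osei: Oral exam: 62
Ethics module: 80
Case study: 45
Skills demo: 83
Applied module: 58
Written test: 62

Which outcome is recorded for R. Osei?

Weighted total:
  Oral exam 62 × 0.4 = 24.8
  Ethics module 80 × 0.1 = 8
  Case study 45 × 0.13 = 5.85
  Skills demo 83 × 0.13 = 10.79
  Applied module 58 × 0.08 = 4.64
  Written test 62 × 0.16 = 9.92
Sum = 64
64 is ≥ 64 and < 83 → Proficient

Proficient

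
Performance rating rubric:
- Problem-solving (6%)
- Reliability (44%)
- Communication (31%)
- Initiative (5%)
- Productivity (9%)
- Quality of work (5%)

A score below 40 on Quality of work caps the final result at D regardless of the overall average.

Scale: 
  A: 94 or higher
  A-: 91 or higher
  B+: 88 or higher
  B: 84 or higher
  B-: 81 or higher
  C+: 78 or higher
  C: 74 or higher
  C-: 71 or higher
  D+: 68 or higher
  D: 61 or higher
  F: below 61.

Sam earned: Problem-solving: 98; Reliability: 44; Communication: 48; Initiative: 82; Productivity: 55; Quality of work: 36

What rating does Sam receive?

F

Quality of work score 36 < 40: minimum not met.
Weighted total:
  Problem-solving 98 × 0.06 = 5.88
  Reliability 44 × 0.44 = 19.36
  Communication 48 × 0.31 = 14.88
  Initiative 82 × 0.05 = 4.1
  Productivity 55 × 0.09 = 4.95
  Quality of work 36 × 0.05 = 1.8
Sum = 50.97
50.97 would be F; cap at D applies → F.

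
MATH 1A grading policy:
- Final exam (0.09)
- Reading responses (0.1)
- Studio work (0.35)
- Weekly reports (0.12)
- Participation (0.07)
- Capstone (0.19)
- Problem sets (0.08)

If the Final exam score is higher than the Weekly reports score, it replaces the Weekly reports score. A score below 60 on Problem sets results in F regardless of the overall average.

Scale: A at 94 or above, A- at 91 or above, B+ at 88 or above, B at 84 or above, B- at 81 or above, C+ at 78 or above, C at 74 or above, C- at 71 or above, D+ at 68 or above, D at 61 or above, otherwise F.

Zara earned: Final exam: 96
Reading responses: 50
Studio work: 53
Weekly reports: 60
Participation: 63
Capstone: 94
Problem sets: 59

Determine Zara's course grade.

F

Final exam (96) > Weekly reports (60), so Weekly reports counts as 96.
Problem sets score 59 < 60: minimum not met.
Weighted total:
  Final exam 96 × 0.09 = 8.64
  Reading responses 50 × 0.1 = 5
  Studio work 53 × 0.35 = 18.55
  Weekly reports 96 × 0.12 = 11.52
  Participation 63 × 0.07 = 4.41
  Capstone 94 × 0.19 = 17.86
  Problem sets 59 × 0.08 = 4.72
Sum = 70.7
Because the Problem sets minimum was not met, the result is F.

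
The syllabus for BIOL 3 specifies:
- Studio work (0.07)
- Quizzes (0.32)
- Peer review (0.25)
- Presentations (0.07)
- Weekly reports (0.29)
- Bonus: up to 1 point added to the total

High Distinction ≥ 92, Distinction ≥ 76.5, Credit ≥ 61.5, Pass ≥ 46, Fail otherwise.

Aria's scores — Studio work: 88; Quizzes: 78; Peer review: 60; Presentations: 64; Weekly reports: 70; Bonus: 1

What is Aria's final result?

Credit

Weighted total:
  Studio work 88 × 0.07 = 6.16
  Quizzes 78 × 0.32 = 24.96
  Peer review 60 × 0.25 = 15
  Presentations 64 × 0.07 = 4.48
  Weekly reports 70 × 0.29 = 20.3
Sum = 70.9
Bonus: 70.9 + 1 = 71.9
71.9 is ≥ 61.5 and < 76.5 → Credit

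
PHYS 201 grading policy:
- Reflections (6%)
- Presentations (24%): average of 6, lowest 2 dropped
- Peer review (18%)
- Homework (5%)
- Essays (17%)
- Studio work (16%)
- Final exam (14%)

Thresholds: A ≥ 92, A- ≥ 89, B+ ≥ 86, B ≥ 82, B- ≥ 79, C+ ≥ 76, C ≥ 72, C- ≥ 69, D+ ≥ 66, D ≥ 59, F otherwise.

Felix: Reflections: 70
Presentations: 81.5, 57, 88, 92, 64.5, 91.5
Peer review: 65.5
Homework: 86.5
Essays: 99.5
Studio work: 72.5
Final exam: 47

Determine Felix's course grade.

Presentations: drop 57, 64.5 → average of remaining 4 = 353/4 = 88.25
Weighted total:
  Reflections 70 × 0.06 = 4.2
  Presentations 88.25 × 0.24 = 21.18
  Peer review 65.5 × 0.18 = 11.79
  Homework 86.5 × 0.05 = 4.325
  Essays 99.5 × 0.17 = 16.915
  Studio work 72.5 × 0.16 = 11.6
  Final exam 47 × 0.14 = 6.58
Sum = 76.59
76.59 is ≥ 76 and < 79 → C+

C+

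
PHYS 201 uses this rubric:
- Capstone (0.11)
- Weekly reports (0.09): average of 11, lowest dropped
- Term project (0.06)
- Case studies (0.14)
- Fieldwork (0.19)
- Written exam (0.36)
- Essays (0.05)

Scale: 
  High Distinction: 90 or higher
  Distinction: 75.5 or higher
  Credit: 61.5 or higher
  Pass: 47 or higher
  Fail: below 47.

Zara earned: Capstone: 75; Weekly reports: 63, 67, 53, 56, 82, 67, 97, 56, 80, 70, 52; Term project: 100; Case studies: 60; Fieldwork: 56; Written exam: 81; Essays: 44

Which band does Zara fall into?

Credit

Weekly reports: drop 52 → average of remaining 10 = 691/10 = 69.1
Weighted total:
  Capstone 75 × 0.11 = 8.25
  Weekly reports 69.1 × 0.09 = 6.219
  Term project 100 × 0.06 = 6
  Case studies 60 × 0.14 = 8.4
  Fieldwork 56 × 0.19 = 10.64
  Written exam 81 × 0.36 = 29.16
  Essays 44 × 0.05 = 2.2
Sum = 70.869
70.869 is ≥ 61.5 and < 75.5 → Credit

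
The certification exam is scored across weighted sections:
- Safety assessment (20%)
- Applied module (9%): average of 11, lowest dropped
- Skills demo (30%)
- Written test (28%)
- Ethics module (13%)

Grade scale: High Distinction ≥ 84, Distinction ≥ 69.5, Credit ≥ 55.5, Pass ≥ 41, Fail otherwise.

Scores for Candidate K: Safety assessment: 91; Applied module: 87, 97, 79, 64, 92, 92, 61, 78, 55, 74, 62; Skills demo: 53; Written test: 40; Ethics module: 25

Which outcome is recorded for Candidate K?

Applied module: drop 55 → average of remaining 10 = 786/10 = 78.6
Weighted total:
  Safety assessment 91 × 0.2 = 18.2
  Applied module 78.6 × 0.09 = 7.074
  Skills demo 53 × 0.3 = 15.9
  Written test 40 × 0.28 = 11.2
  Ethics module 25 × 0.13 = 3.25
Sum = 55.624
55.624 is ≥ 55.5 and < 69.5 → Credit

Credit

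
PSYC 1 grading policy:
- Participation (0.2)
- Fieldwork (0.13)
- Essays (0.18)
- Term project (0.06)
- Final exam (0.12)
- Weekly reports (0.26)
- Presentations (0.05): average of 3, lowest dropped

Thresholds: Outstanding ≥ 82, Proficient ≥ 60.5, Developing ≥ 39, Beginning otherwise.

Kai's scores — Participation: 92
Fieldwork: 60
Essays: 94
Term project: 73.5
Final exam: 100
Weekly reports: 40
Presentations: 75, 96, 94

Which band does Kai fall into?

Proficient

Presentations: drop 75 → average of remaining 2 = 190/2 = 95
Weighted total:
  Participation 92 × 0.2 = 18.4
  Fieldwork 60 × 0.13 = 7.8
  Essays 94 × 0.18 = 16.92
  Term project 73.5 × 0.06 = 4.41
  Final exam 100 × 0.12 = 12
  Weekly reports 40 × 0.26 = 10.4
  Presentations 95 × 0.05 = 4.75
Sum = 74.68
74.68 is ≥ 60.5 and < 82 → Proficient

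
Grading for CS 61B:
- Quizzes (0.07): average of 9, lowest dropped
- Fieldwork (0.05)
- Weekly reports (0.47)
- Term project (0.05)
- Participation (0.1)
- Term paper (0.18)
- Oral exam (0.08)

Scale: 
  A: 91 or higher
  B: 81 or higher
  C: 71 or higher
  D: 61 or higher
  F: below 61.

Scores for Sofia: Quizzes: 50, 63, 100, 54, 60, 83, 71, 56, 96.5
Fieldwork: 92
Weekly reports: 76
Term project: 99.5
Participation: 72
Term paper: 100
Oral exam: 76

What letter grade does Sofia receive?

B

Quizzes: drop 50 → average of remaining 8 = 583.5/8 = 72.9375
Weighted total:
  Quizzes 72.9375 × 0.07 = 5.105625
  Fieldwork 92 × 0.05 = 4.6
  Weekly reports 76 × 0.47 = 35.72
  Term project 99.5 × 0.05 = 4.975
  Participation 72 × 0.1 = 7.2
  Term paper 100 × 0.18 = 18
  Oral exam 76 × 0.08 = 6.08
Sum = 81.680625
81.680625 is ≥ 81 and < 91 → B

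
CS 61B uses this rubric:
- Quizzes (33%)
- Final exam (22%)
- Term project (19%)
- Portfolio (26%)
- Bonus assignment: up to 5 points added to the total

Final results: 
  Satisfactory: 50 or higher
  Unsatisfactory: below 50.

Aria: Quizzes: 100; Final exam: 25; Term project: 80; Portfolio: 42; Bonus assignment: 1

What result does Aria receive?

Weighted total:
  Quizzes 100 × 0.33 = 33
  Final exam 25 × 0.22 = 5.5
  Term project 80 × 0.19 = 15.2
  Portfolio 42 × 0.26 = 10.92
Sum = 64.62
Bonus assignment: 64.62 + 1 = 65.62
65.62 ≥ 50 → Satisfactory

Satisfactory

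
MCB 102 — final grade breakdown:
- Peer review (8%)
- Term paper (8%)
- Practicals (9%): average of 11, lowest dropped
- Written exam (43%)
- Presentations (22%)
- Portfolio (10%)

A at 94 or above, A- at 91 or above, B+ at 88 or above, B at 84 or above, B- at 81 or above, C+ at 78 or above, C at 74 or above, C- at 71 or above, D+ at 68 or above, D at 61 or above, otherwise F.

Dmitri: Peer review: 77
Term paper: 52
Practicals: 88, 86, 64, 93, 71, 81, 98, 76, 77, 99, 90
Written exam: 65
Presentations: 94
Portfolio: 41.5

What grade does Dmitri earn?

D+

Practicals: drop 64 → average of remaining 10 = 859/10 = 85.9
Weighted total:
  Peer review 77 × 0.08 = 6.16
  Term paper 52 × 0.08 = 4.16
  Practicals 85.9 × 0.09 = 7.731
  Written exam 65 × 0.43 = 27.95
  Presentations 94 × 0.22 = 20.68
  Portfolio 41.5 × 0.1 = 4.15
Sum = 70.831
70.831 is ≥ 68 and < 71 → D+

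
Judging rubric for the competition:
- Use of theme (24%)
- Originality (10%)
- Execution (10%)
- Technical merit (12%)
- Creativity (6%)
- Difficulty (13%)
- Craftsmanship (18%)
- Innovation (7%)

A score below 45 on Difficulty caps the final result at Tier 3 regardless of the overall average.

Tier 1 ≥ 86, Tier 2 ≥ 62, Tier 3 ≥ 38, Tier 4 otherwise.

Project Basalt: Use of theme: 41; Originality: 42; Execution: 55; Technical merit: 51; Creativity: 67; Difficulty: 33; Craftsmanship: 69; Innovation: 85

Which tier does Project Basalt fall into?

Tier 3

Difficulty score 33 < 45: minimum not met.
Weighted total:
  Use of theme 41 × 0.24 = 9.84
  Originality 42 × 0.1 = 4.2
  Execution 55 × 0.1 = 5.5
  Technical merit 51 × 0.12 = 6.12
  Creativity 67 × 0.06 = 4.02
  Difficulty 33 × 0.13 = 4.29
  Craftsmanship 69 × 0.18 = 12.42
  Innovation 85 × 0.07 = 5.95
Sum = 52.34
52.34 would be Tier 3; cap at Tier 3 applies → Tier 3.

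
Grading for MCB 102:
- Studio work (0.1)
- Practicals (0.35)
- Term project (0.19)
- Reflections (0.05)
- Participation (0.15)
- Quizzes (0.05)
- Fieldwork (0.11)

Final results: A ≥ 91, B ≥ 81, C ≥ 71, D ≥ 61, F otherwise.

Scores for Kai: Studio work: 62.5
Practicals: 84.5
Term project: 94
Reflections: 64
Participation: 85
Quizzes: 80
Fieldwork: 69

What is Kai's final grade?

Weighted total:
  Studio work 62.5 × 0.1 = 6.25
  Practicals 84.5 × 0.35 = 29.575
  Term project 94 × 0.19 = 17.86
  Reflections 64 × 0.05 = 3.2
  Participation 85 × 0.15 = 12.75
  Quizzes 80 × 0.05 = 4
  Fieldwork 69 × 0.11 = 7.59
Sum = 81.225
81.225 is ≥ 81 and < 91 → B

B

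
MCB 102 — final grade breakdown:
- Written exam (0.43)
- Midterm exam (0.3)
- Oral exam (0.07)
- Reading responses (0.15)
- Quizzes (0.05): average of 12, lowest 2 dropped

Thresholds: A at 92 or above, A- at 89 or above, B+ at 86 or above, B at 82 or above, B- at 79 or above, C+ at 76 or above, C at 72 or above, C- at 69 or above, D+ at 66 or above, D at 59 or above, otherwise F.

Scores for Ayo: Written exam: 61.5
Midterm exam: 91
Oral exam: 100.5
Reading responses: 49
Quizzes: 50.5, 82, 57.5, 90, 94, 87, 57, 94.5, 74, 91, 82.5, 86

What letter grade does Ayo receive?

Quizzes: drop 50.5, 57 → average of remaining 10 = 838.5/10 = 83.85
Weighted total:
  Written exam 61.5 × 0.43 = 26.445
  Midterm exam 91 × 0.3 = 27.3
  Oral exam 100.5 × 0.07 = 7.035
  Reading responses 49 × 0.15 = 7.35
  Quizzes 83.85 × 0.05 = 4.1925
Sum = 72.3225
72.3225 is ≥ 72 and < 76 → C

C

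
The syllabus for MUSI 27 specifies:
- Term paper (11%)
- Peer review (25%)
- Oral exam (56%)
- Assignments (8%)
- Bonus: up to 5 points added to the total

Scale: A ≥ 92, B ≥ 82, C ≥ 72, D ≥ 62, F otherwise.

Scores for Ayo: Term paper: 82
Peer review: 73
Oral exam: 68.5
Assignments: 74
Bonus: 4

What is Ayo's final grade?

C

Weighted total:
  Term paper 82 × 0.11 = 9.02
  Peer review 73 × 0.25 = 18.25
  Oral exam 68.5 × 0.56 = 38.36
  Assignments 74 × 0.08 = 5.92
Sum = 71.55
Bonus: 71.55 + 4 = 75.55
75.55 is ≥ 72 and < 82 → C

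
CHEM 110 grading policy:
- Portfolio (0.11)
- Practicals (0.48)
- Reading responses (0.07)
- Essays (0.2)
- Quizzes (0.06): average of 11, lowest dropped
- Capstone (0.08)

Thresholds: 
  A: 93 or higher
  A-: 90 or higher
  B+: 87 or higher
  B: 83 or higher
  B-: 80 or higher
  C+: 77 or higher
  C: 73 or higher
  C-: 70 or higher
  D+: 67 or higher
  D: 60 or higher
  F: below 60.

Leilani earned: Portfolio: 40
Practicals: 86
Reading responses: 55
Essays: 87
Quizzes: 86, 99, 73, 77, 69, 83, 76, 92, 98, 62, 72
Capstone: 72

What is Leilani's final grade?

C+

Quizzes: drop 62 → average of remaining 10 = 825/10 = 82.5
Weighted total:
  Portfolio 40 × 0.11 = 4.4
  Practicals 86 × 0.48 = 41.28
  Reading responses 55 × 0.07 = 3.85
  Essays 87 × 0.2 = 17.4
  Quizzes 82.5 × 0.06 = 4.95
  Capstone 72 × 0.08 = 5.76
Sum = 77.64
77.64 is ≥ 77 and < 80 → C+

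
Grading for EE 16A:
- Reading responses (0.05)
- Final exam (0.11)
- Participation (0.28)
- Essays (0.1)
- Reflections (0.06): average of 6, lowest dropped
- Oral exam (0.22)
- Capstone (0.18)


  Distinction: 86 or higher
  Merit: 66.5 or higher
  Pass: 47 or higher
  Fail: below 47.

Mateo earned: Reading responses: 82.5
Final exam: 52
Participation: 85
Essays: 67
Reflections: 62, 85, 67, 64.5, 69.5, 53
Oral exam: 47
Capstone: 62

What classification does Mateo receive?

Pass

Reflections: drop 53 → average of remaining 5 = 348/5 = 69.6
Weighted total:
  Reading responses 82.5 × 0.05 = 4.125
  Final exam 52 × 0.11 = 5.72
  Participation 85 × 0.28 = 23.8
  Essays 67 × 0.1 = 6.7
  Reflections 69.6 × 0.06 = 4.176
  Oral exam 47 × 0.22 = 10.34
  Capstone 62 × 0.18 = 11.16
Sum = 66.021
66.021 is ≥ 47 and < 66.5 → Pass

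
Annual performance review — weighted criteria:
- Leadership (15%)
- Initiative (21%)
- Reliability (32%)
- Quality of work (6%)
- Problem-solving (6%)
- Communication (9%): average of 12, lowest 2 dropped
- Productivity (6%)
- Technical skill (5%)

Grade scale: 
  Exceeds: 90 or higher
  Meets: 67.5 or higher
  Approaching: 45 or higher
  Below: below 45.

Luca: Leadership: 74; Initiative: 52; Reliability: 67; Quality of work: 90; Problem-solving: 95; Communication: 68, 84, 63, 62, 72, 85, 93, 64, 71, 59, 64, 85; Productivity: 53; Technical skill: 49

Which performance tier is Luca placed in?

Approaching

Communication: drop 59, 62 → average of remaining 10 = 749/10 = 74.9
Weighted total:
  Leadership 74 × 0.15 = 11.1
  Initiative 52 × 0.21 = 10.92
  Reliability 67 × 0.32 = 21.44
  Quality of work 90 × 0.06 = 5.4
  Problem-solving 95 × 0.06 = 5.7
  Communication 74.9 × 0.09 = 6.741
  Productivity 53 × 0.06 = 3.18
  Technical skill 49 × 0.05 = 2.45
Sum = 66.931
66.931 is ≥ 45 and < 67.5 → Approaching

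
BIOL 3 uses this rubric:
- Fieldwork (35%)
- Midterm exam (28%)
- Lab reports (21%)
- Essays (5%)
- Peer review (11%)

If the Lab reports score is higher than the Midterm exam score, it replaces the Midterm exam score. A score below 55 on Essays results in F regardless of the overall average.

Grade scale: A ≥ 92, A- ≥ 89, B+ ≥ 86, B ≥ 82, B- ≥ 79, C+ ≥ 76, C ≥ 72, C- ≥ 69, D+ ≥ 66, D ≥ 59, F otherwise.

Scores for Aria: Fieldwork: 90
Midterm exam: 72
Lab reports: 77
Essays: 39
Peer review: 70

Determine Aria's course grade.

Lab reports (77) > Midterm exam (72), so Midterm exam counts as 77.
Essays score 39 < 55: minimum not met.
Weighted total:
  Fieldwork 90 × 0.35 = 31.5
  Midterm exam 77 × 0.28 = 21.56
  Lab reports 77 × 0.21 = 16.17
  Essays 39 × 0.05 = 1.95
  Peer review 70 × 0.11 = 7.7
Sum = 78.88
Because the Essays minimum was not met, the result is F.

F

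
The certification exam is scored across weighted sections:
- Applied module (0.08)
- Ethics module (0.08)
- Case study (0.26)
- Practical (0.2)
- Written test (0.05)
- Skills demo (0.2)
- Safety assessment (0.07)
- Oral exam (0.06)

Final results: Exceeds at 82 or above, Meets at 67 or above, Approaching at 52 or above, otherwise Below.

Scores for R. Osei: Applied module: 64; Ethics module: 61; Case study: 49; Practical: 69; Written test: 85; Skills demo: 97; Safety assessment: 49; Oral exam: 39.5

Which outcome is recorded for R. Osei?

Approaching

Weighted total:
  Applied module 64 × 0.08 = 5.12
  Ethics module 61 × 0.08 = 4.88
  Case study 49 × 0.26 = 12.74
  Practical 69 × 0.2 = 13.8
  Written test 85 × 0.05 = 4.25
  Skills demo 97 × 0.2 = 19.4
  Safety assessment 49 × 0.07 = 3.43
  Oral exam 39.5 × 0.06 = 2.37
Sum = 65.99
65.99 is ≥ 52 and < 67 → Approaching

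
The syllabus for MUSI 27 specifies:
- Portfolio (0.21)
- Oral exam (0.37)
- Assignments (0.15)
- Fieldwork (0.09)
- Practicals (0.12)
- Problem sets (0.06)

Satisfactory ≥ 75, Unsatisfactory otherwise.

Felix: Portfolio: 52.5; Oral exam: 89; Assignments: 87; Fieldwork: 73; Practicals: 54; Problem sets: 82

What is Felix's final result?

Weighted total:
  Portfolio 52.5 × 0.21 = 11.025
  Oral exam 89 × 0.37 = 32.93
  Assignments 87 × 0.15 = 13.05
  Fieldwork 73 × 0.09 = 6.57
  Practicals 54 × 0.12 = 6.48
  Problem sets 82 × 0.06 = 4.92
Sum = 74.975
74.975 < 75 → Unsatisfactory

Unsatisfactory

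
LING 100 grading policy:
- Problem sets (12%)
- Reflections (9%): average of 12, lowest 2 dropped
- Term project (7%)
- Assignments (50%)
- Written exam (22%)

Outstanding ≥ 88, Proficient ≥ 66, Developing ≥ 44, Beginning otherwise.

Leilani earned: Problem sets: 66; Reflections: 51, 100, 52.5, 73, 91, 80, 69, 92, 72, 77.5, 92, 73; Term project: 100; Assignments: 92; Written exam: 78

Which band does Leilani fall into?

Proficient

Reflections: drop 51, 52.5 → average of remaining 10 = 819.5/10 = 81.95
Weighted total:
  Problem sets 66 × 0.12 = 7.92
  Reflections 81.95 × 0.09 = 7.3755
  Term project 100 × 0.07 = 7
  Assignments 92 × 0.5 = 46
  Written exam 78 × 0.22 = 17.16
Sum = 85.4555
85.4555 is ≥ 66 and < 88 → Proficient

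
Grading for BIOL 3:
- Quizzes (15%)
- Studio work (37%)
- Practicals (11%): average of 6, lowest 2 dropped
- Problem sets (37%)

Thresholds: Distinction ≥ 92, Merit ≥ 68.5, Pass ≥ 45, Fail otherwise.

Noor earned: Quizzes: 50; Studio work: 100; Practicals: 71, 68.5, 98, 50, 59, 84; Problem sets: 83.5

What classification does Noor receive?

Merit

Practicals: drop 50, 59 → average of remaining 4 = 321.5/4 = 80.375
Weighted total:
  Quizzes 50 × 0.15 = 7.5
  Studio work 100 × 0.37 = 37
  Practicals 80.375 × 0.11 = 8.84125
  Problem sets 83.5 × 0.37 = 30.895
Sum = 84.23625
84.23625 is ≥ 68.5 and < 92 → Merit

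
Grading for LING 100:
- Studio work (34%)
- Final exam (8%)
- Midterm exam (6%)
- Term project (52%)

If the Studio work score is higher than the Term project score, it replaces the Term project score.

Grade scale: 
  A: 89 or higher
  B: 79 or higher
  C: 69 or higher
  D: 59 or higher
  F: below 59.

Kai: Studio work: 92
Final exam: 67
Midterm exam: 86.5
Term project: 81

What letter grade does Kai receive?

A

Studio work (92) > Term project (81), so Term project counts as 92.
Weighted total:
  Studio work 92 × 0.34 = 31.28
  Final exam 67 × 0.08 = 5.36
  Midterm exam 86.5 × 0.06 = 5.19
  Term project 92 × 0.52 = 47.84
Sum = 89.67
89.67 ≥ 89 → A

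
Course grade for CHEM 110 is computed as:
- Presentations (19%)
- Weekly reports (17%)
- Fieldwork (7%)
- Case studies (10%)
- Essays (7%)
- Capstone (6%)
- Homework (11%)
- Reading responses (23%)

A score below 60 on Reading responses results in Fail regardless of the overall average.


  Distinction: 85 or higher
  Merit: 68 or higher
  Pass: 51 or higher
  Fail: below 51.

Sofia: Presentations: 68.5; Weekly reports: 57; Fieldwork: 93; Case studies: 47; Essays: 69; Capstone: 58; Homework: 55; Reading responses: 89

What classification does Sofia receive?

Reading responses score 89 ≥ 60: minimum met.
Weighted total:
  Presentations 68.5 × 0.19 = 13.015
  Weekly reports 57 × 0.17 = 9.69
  Fieldwork 93 × 0.07 = 6.51
  Case studies 47 × 0.1 = 4.7
  Essays 69 × 0.07 = 4.83
  Capstone 58 × 0.06 = 3.48
  Homework 55 × 0.11 = 6.05
  Reading responses 89 × 0.23 = 20.47
Sum = 68.745
68.745 is ≥ 68 and < 85 → Merit

Merit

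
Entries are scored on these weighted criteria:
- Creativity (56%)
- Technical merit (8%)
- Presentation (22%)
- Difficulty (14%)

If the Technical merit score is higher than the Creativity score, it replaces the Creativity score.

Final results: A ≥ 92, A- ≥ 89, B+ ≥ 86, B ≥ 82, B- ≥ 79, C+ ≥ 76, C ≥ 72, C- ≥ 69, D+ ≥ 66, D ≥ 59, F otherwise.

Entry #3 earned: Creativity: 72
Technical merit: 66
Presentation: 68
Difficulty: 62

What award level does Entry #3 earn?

Technical merit (66) ≤ Creativity (72), so Creativity stays at 72.
Weighted total:
  Creativity 72 × 0.56 = 40.32
  Technical merit 66 × 0.08 = 5.28
  Presentation 68 × 0.22 = 14.96
  Difficulty 62 × 0.14 = 8.68
Sum = 69.24
69.24 is ≥ 69 and < 72 → C-

C-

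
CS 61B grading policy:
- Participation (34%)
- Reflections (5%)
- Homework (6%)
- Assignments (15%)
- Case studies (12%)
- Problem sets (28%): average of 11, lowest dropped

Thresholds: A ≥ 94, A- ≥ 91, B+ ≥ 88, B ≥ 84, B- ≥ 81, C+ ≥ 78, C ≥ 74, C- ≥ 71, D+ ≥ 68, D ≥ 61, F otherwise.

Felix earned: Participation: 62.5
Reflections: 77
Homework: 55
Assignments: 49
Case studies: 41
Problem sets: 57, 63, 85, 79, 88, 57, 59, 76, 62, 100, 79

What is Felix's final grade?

Problem sets: drop 57 → average of remaining 10 = 748/10 = 74.8
Weighted total:
  Participation 62.5 × 0.34 = 21.25
  Reflections 77 × 0.05 = 3.85
  Homework 55 × 0.06 = 3.3
  Assignments 49 × 0.15 = 7.35
  Case studies 41 × 0.12 = 4.92
  Problem sets 74.8 × 0.28 = 20.944
Sum = 61.614
61.614 is ≥ 61 and < 68 → D

D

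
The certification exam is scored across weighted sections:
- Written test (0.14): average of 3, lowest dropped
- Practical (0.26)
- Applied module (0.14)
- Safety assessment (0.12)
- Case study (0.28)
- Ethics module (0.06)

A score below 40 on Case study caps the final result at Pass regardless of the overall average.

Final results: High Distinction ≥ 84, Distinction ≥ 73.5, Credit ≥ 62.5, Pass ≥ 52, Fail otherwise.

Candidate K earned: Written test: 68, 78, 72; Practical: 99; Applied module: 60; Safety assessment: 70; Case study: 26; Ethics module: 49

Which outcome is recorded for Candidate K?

Pass

Written test: drop 68 → average of remaining 2 = 150/2 = 75
Case study score 26 < 40: minimum not met.
Weighted total:
  Written test 75 × 0.14 = 10.5
  Practical 99 × 0.26 = 25.74
  Applied module 60 × 0.14 = 8.4
  Safety assessment 70 × 0.12 = 8.4
  Case study 26 × 0.28 = 7.28
  Ethics module 49 × 0.06 = 2.94
Sum = 63.26
63.26 would be Credit; cap at Pass applies → Pass.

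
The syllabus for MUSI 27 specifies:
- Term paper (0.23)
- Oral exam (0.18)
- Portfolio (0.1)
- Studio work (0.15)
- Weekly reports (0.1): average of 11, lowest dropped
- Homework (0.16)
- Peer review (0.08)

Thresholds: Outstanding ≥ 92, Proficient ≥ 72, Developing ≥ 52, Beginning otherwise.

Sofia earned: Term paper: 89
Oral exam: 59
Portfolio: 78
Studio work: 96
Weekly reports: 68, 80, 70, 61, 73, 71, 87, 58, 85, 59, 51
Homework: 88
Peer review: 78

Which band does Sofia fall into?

Proficient

Weekly reports: drop 51 → average of remaining 10 = 712/10 = 71.2
Weighted total:
  Term paper 89 × 0.23 = 20.47
  Oral exam 59 × 0.18 = 10.62
  Portfolio 78 × 0.1 = 7.8
  Studio work 96 × 0.15 = 14.4
  Weekly reports 71.2 × 0.1 = 7.12
  Homework 88 × 0.16 = 14.08
  Peer review 78 × 0.08 = 6.24
Sum = 80.73
80.73 is ≥ 72 and < 92 → Proficient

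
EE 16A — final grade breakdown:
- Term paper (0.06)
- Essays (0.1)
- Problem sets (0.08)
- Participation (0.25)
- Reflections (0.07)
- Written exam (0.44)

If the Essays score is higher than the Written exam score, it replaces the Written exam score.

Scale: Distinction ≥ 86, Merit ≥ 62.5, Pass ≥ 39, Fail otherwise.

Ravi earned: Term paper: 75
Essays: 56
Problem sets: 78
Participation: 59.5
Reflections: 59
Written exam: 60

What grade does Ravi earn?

Essays (56) ≤ Written exam (60), so Written exam stays at 60.
Weighted total:
  Term paper 75 × 0.06 = 4.5
  Essays 56 × 0.1 = 5.6
  Problem sets 78 × 0.08 = 6.24
  Participation 59.5 × 0.25 = 14.875
  Reflections 59 × 0.07 = 4.13
  Written exam 60 × 0.44 = 26.4
Sum = 61.745
61.745 is ≥ 39 and < 62.5 → Pass

Pass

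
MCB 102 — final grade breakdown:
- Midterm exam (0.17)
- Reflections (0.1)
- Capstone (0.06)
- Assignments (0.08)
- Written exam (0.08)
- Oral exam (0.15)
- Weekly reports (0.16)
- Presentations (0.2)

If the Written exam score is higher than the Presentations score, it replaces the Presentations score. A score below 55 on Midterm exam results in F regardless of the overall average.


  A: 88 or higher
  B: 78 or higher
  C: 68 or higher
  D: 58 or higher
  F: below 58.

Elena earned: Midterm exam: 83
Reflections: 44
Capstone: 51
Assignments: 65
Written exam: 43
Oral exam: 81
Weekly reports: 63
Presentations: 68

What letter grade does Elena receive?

Written exam (43) ≤ Presentations (68), so Presentations stays at 68.
Midterm exam score 83 ≥ 55: minimum met.
Weighted total:
  Midterm exam 83 × 0.17 = 14.11
  Reflections 44 × 0.1 = 4.4
  Capstone 51 × 0.06 = 3.06
  Assignments 65 × 0.08 = 5.2
  Written exam 43 × 0.08 = 3.44
  Oral exam 81 × 0.15 = 12.15
  Weekly reports 63 × 0.16 = 10.08
  Presentations 68 × 0.2 = 13.6
Sum = 66.04
66.04 is ≥ 58 and < 68 → D

D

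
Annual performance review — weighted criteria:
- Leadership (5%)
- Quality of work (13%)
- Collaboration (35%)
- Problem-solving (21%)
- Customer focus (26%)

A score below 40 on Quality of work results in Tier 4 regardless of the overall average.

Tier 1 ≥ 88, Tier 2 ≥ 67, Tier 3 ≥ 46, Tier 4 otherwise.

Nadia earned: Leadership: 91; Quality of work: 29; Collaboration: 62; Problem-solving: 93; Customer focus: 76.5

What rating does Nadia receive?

Quality of work score 29 < 40: minimum not met.
Weighted total:
  Leadership 91 × 0.05 = 4.55
  Quality of work 29 × 0.13 = 3.77
  Collaboration 62 × 0.35 = 21.7
  Problem-solving 93 × 0.21 = 19.53
  Customer focus 76.5 × 0.26 = 19.89
Sum = 69.44
Because the Quality of work minimum was not met, the result is Tier 4.

Tier 4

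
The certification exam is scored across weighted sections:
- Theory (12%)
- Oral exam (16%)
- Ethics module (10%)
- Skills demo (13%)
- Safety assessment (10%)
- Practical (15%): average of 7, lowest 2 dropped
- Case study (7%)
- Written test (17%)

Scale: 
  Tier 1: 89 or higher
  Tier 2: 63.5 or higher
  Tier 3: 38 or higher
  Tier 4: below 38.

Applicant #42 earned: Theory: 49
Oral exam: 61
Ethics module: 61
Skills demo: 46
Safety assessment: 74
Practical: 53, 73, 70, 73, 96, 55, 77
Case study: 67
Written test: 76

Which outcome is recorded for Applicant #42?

Tier 2

Practical: drop 53, 55 → average of remaining 5 = 389/5 = 77.8
Weighted total:
  Theory 49 × 0.12 = 5.88
  Oral exam 61 × 0.16 = 9.76
  Ethics module 61 × 0.1 = 6.1
  Skills demo 46 × 0.13 = 5.98
  Safety assessment 74 × 0.1 = 7.4
  Practical 77.8 × 0.15 = 11.67
  Case study 67 × 0.07 = 4.69
  Written test 76 × 0.17 = 12.92
Sum = 64.4
64.4 is ≥ 63.5 and < 89 → Tier 2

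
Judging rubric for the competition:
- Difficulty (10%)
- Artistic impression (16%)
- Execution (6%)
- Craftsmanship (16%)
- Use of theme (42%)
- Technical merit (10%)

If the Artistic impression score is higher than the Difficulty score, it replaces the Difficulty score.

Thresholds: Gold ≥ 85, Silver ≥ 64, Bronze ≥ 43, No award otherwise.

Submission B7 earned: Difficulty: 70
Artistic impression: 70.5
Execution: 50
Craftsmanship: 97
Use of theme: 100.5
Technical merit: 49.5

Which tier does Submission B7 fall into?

Silver

Artistic impression (70.5) > Difficulty (70), so Difficulty counts as 70.5.
Weighted total:
  Difficulty 70.5 × 0.1 = 7.05
  Artistic impression 70.5 × 0.16 = 11.28
  Execution 50 × 0.06 = 3
  Craftsmanship 97 × 0.16 = 15.52
  Use of theme 100.5 × 0.42 = 42.21
  Technical merit 49.5 × 0.1 = 4.95
Sum = 84.01
84.01 is ≥ 64 and < 85 → Silver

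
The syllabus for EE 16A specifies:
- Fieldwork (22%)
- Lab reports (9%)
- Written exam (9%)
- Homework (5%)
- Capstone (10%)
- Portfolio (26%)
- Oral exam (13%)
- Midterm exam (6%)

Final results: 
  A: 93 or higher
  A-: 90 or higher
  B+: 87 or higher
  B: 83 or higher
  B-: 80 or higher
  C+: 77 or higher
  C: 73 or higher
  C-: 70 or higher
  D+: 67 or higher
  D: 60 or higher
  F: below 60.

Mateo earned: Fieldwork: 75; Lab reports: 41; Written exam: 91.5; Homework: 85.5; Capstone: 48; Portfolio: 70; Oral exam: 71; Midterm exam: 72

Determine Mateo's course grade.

D+

Weighted total:
  Fieldwork 75 × 0.22 = 16.5
  Lab reports 41 × 0.09 = 3.69
  Written exam 91.5 × 0.09 = 8.235
  Homework 85.5 × 0.05 = 4.275
  Capstone 48 × 0.1 = 4.8
  Portfolio 70 × 0.26 = 18.2
  Oral exam 71 × 0.13 = 9.23
  Midterm exam 72 × 0.06 = 4.32
Sum = 69.25
69.25 is ≥ 67 and < 70 → D+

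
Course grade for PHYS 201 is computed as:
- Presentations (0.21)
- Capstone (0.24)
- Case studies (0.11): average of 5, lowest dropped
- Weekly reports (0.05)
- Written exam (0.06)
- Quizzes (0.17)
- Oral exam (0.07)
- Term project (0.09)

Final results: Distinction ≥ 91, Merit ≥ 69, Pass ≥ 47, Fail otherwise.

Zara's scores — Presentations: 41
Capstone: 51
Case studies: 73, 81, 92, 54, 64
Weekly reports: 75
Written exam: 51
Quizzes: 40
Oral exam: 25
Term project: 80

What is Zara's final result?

Case studies: drop 54 → average of remaining 4 = 310/4 = 77.5
Weighted total:
  Presentations 41 × 0.21 = 8.61
  Capstone 51 × 0.24 = 12.24
  Case studies 77.5 × 0.11 = 8.525
  Weekly reports 75 × 0.05 = 3.75
  Written exam 51 × 0.06 = 3.06
  Quizzes 40 × 0.17 = 6.8
  Oral exam 25 × 0.07 = 1.75
  Term project 80 × 0.09 = 7.2
Sum = 51.935
51.935 is ≥ 47 and < 69 → Pass

Pass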